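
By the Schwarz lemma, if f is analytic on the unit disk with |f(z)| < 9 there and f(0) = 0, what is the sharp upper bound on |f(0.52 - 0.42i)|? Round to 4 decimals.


Step 1: g = f/9 maps D -> D with g(0) = 0, so by the Schwarz lemma |g(z)| <= |z|, i.e. |f(z)| <= 9|z|; this is sharp (f(z) = 9z).
Step 2: |z0|^2 = 0.52^2 + (-0.42)^2 = 0.4468
Step 3: |z0| = sqrt(0.4468) = 0.668431
Step 4: Best bound = 9 * |z0| = 9 * 0.668431 = 6.0159

6.0159


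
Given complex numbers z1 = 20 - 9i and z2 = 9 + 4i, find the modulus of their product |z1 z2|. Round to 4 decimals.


Step 1: |z1| = sqrt(20^2 + (-9)^2) = sqrt(481)
Step 2: |z2| = sqrt(9^2 + 4^2) = sqrt(97)
Step 3: |z1*z2| = |z1|*|z2| = sqrt(481) * sqrt(97) = sqrt(481 * 97) = sqrt(46657)
Step 4: = 216.0023

216.0023


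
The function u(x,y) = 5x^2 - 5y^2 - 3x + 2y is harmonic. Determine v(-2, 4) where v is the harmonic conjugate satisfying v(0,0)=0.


Step 1: v_x = -u_y = 10y - 2
Step 2: v_y = u_x = 10x - 3
Step 3: v = 10xy - 2x - 3y + C
Step 4: v(0,0) = 0 => C = 0
Step 5: v(-2, 4) = -88

-88


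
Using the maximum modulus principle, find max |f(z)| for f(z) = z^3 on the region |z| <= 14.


Step 1: On |z| = 14, |f(z)| = |z|^3 = 14^3
Step 2: By maximum modulus principle, maximum is on boundary.
Step 3: Maximum = 2744 = 2744

2744


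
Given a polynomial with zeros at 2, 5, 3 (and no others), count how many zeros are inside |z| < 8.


Step 1: Check each root:
  z = 2: |2| = 2 < 8
  z = 5: |5| = 5 < 8
  z = 3: |3| = 3 < 8
Step 2: Count = 3

3


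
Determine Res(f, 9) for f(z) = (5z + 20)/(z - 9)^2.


Step 1: Pole of order 2 at z = 9
Step 2: Res = lim d/dz [(z - 9)^2 * f(z)] as z -> 9
Step 3: (z - 9)^2 * f(z) = 5z + 20
Step 4: d/dz[5z + 20] = 5

5


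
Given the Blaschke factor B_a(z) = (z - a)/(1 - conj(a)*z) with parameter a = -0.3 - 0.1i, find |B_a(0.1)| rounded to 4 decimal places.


Step 1: Numerator z0 - a = 0.1 - (-0.3 - 0.1i) = 0.4 + 0.1i
Step 2: Denominator 1 - conj(a)*z0 = 1 - (-0.3 + 0.1i)*0.1 = 1.03 - 0.01i
Step 3: |z0 - a|^2 = 0.4^2 + 0.1^2 = 0.17; |1 - conj(a)*z0|^2 = 1.03^2 + (-0.01)^2 = 1.061
Step 4: |B_a(0.1)| = sqrt(0.17 / 1.061) = sqrt(0.160226)
Step 5: = 0.4003

0.4003


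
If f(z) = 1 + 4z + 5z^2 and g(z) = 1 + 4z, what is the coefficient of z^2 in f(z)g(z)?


Step 1: z^2 term in f*g comes from: (1)*(0) + (4z)*(4z) + (5z^2)*(1)
Step 2: = 0 + 16 + 5
Step 3: = 21

21


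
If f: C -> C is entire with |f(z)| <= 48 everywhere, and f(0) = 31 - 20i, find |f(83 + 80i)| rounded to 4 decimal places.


Step 1: By Liouville's theorem, a bounded entire function is constant.
Step 2: f(z) = f(0) = 31 - 20i for all z.
Step 3: |f(w)| = |31 - 20i| = sqrt(961 + 400)
Step 4: = 36.8917

36.8917


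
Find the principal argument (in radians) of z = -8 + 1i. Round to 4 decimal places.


Step 1: z = -8 + 1i
Step 2: arg(z) = atan2(1, -8)
Step 3: arg(z) = 3.0172

3.0172


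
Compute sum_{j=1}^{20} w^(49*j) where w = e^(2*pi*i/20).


Step 1: The sum sum_{j=1}^{n} w^(k*j) equals n if n | k, else 0.
Step 2: Here n = 20, k = 49
Step 3: Does n divide k? 20 | 49 -> False
Step 4: Sum = 0

0


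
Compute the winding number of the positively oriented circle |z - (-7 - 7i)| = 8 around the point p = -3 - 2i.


Step 1: Center c = (-7, -7), radius = 8
Step 2: |p - c|^2 = 4^2 + 5^2 = 41
Step 3: r^2 = 64
Step 4: |p-c| < r so winding number = 1

1


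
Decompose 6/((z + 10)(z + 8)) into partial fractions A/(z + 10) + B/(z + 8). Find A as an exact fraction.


Step 1: Multiply both sides by (z + 10) and set z = -10
Step 2: A = 6 / (-10 + 8)
Step 3: A = 6 / (-2)
Step 4: A = -3

-3


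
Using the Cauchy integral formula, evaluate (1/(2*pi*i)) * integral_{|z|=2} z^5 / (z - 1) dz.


Step 1: f(z) = z^5, a = 1 is inside |z| = 2
Step 2: By Cauchy integral formula: (1/(2pi*i)) * integral = f(a)
Step 3: f(1) = 1^5 = 1

1


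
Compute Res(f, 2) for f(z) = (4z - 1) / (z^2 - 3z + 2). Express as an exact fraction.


Step 1: Q(z) = z^2 - 3z + 2 = (z - 2)(z - 1)
Step 2: Q'(z) = 2z - 3
Step 3: Q'(2) = 1, P(2) = 7
Step 4: Res = P(2)/Q'(2) = 7/1 = 7

7


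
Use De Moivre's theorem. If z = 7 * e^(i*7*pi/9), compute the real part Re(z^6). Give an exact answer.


Step 1: By De Moivre's theorem, z^6 = 7^6 * e^(i*6*7*pi/9) = 117649 * (cos(14*pi/3) + i*sin(14*pi/3))
Step 2: |z|^6 = 7^6 = 117649
Step 3: Reduce the angle mod 2*pi: 14*pi/3 - 4*pi = 2*pi/3
Step 4: cos(2*pi/3) = -1/2
Step 5: Re(z^6) = 117649 * (-1/2) = -117649/2

-117649/2


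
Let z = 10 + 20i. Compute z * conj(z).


Step 1: conj(z) = 10 - 20i
Step 2: z * conj(z) = 10^2 + 20^2
Step 3: = 100 + 400 = 500

500


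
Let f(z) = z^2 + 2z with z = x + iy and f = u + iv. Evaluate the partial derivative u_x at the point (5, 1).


Step 1: f(z) = (x+iy)^2 + 2(x+iy) + 0
Step 2: u = (x^2 - y^2) + 2x + 0
Step 3: u_x = 2x + 2
Step 4: At (5, 1): u_x = 10 + 2 = 12

12


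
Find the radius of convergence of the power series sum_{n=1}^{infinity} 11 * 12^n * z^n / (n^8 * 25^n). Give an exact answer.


Step 1: General term a_n = 11 * 12^n / (n^8 * 25^n)
Step 2: By the root test, |a_n|^(1/n) = 11^(1/n) * 12 / (n^(8/n) * 25) -> 12/25 as n -> infinity (since 11^(1/n) -> 1 and n^(8/n) -> 1)
Step 3: R = 1/lim|a_n|^(1/n) = 25/12

25/12


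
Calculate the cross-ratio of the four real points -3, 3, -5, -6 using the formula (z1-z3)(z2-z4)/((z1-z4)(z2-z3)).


Step 1: (z1-z3)(z2-z4) = 2 * 9 = 18
Step 2: (z1-z4)(z2-z3) = 3 * 8 = 24
Step 3: Cross-ratio = 18/24 = 3/4

3/4


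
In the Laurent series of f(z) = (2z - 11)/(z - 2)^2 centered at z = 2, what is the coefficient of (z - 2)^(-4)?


Step 1: Write the numerator in powers of (z - 2): 2z - 11 = 2(z - 2) + (2*2 - 11) = 2(z - 2) - 7
Step 2: Divide by (z - 2)^2: f(z) = -7(z - 2)^(-2) + 2(z - 2)^(-1)
Step 3: This finite sum is the Laurent series of f about z = 2.
Step 4: Only the powers -2 and -1 appear, so the coefficient of (z - 2)^(-4) = 0

0


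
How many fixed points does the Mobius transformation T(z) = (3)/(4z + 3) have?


Step 1: Fixed points satisfy T(z) = z
Step 2: 4z^2 + 3z - 3 = 0
Step 3: Discriminant = 3^2 - 4*4*(-3) = 57
Step 4: Number of fixed points = 2

2


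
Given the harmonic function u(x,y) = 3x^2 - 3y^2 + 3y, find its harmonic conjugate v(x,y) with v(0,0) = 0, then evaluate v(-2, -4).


Step 1: v_x = -u_y = 6y - 3
Step 2: v_y = u_x = 6x + 0
Step 3: v = 6xy - 3x + C
Step 4: v(0,0) = 0 => C = 0
Step 5: v(-2, -4) = 54

54


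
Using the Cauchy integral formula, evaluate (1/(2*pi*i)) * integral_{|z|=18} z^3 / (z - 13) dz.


Step 1: f(z) = z^3, a = 13 is inside |z| = 18
Step 2: By Cauchy integral formula: (1/(2pi*i)) * integral = f(a)
Step 3: f(13) = 13^3 = 2197

2197


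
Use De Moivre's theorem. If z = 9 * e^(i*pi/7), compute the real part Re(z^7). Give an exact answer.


Step 1: By De Moivre's theorem, z^7 = 9^7 * e^(i*7*pi/7) = 4782969 * (cos(pi) + i*sin(pi))
Step 2: |z|^7 = 9^7 = 4782969
Step 3: The angle pi already lies in [0, 2*pi)
Step 4: cos(pi) = -1
Step 5: Re(z^7) = 4782969 * (-1) = -4782969

-4782969


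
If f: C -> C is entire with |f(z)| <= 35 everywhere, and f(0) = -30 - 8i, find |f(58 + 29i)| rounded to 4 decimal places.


Step 1: By Liouville's theorem, a bounded entire function is constant.
Step 2: f(z) = f(0) = -30 - 8i for all z.
Step 3: |f(w)| = |-30 - 8i| = sqrt(900 + 64)
Step 4: = 31.0483

31.0483


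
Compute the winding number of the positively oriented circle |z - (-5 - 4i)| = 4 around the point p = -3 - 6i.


Step 1: Center c = (-5, -4), radius = 4
Step 2: |p - c|^2 = 2^2 + (-2)^2 = 8
Step 3: r^2 = 16
Step 4: |p-c| < r so winding number = 1

1


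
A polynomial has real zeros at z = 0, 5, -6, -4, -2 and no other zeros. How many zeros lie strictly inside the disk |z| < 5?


Step 1: Check each root:
  z = 0: |0| = 0 < 5
  z = 5: |5| = 5 >= 5
  z = -6: |-6| = 6 >= 5
  z = -4: |-4| = 4 < 5
  z = -2: |-2| = 2 < 5
Step 2: Count = 3

3


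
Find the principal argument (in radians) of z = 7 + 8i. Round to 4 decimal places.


Step 1: z = 7 + 8i
Step 2: arg(z) = atan2(8, 7)
Step 3: arg(z) = 0.852

0.852


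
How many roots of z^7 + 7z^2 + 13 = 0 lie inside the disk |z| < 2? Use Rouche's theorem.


Step 1: On |z| = 2 the three terms have sizes |z^7| = 2^7 = 128, |7z^2| = 7*2^2 = 28, |13| = 13
Step 2: The dominant term is g(z) = z^7; let h(z) = 7z^2 + 13 so f = g + h
Step 3: On |z| = 2: |g| = 128 and |h| <= 28 + 13 = 41
Step 4: Since 128 > 41, |h| < |g| on |z| = 2, so by Rouche f has the same number of zeros as g inside |z| < 2
Step 5: g(z) = z^7 has 7 zeros (all at the origin) inside |z| < 2. Answer = 7

7


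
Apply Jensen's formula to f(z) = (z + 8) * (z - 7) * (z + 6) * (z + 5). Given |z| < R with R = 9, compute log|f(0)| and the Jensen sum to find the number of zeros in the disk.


Jensen's formula: (1/2pi)*integral log|f(Re^it)|dt = log|f(0)| + sum_{|a_k|<R} log(R/|a_k|)
Step 1: f(0) = 8 * (-7) * 6 * 5 = -1680
Step 2: log|f(0)| = log|-8| + log|7| + log|-6| + log|-5| = 7.4265
Step 3: Zeros inside |z| < 9: -8, 7, -6, -5
Step 4: Jensen sum = log(9/8) + log(9/7) + log(9/6) + log(9/5) = 1.3623
Step 5: n(R) = number of terms in the Jensen sum = count of zeros inside |z| < 9 = 4

4


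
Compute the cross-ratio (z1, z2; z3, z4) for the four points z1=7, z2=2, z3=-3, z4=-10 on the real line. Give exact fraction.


Step 1: (z1-z3)(z2-z4) = 10 * 12 = 120
Step 2: (z1-z4)(z2-z3) = 17 * 5 = 85
Step 3: Cross-ratio = 120/85 = 24/17

24/17


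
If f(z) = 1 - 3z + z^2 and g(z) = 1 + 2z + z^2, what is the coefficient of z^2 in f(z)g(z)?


Step 1: z^2 term in f*g comes from: (1)*(z^2) + (-3z)*(2z) + (z^2)*(1)
Step 2: = 1 - 6 + 1
Step 3: = -4

-4


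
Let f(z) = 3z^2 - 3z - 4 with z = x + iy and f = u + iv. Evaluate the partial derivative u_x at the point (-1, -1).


Step 1: f(z) = 3(x+iy)^2 - 3(x+iy) - 4
Step 2: u = 3(x^2 - y^2) - 3x - 4
Step 3: u_x = 6x - 3
Step 4: At (-1, -1): u_x = -6 - 3 = -9

-9


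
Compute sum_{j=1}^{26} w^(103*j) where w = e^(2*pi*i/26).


Step 1: The sum sum_{j=1}^{n} w^(k*j) equals n if n | k, else 0.
Step 2: Here n = 26, k = 103
Step 3: Does n divide k? 26 | 103 -> False
Step 4: Sum = 0

0


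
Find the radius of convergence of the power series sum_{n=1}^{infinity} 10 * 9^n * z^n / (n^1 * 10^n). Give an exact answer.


Step 1: General term a_n = 10 * 9^n / (n^1 * 10^n)
Step 2: By the root test, |a_n|^(1/n) = 10^(1/n) * 9 / (n^(1/n) * 10) -> 9/10 as n -> infinity (since 10^(1/n) -> 1 and n^(1/n) -> 1)
Step 3: R = 1/lim|a_n|^(1/n) = 10/9

10/9


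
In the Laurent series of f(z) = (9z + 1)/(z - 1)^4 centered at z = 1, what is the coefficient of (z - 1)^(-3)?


Step 1: Write the numerator in powers of (z - 1): 9z + 1 = 9(z - 1) + (9*1 + 1) = 9(z - 1) + 10
Step 2: Divide by (z - 1)^4: f(z) = 10(z - 1)^(-4) + 9(z - 1)^(-3)
Step 3: This finite sum is the Laurent series of f about z = 1.
Step 4: Coefficient of (z - 1)^(-3) = coefficient of (z - 1) in the re-centred numerator = 9

9


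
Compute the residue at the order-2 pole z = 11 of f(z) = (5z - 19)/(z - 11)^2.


Step 1: Pole of order 2 at z = 11
Step 2: Res = lim d/dz [(z - 11)^2 * f(z)] as z -> 11
Step 3: (z - 11)^2 * f(z) = 5z - 19
Step 4: d/dz[5z - 19] = 5

5


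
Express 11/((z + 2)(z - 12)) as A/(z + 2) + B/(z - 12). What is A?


Step 1: Multiply both sides by (z + 2) and set z = -2
Step 2: A = 11 / (-2 - 12)
Step 3: A = 11 / (-14)
Step 4: A = -11/14

-11/14


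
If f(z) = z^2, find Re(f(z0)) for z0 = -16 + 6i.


Step 1: z0 = -16 + 6i
Step 2: z0^2 = (-16)^2 - 6^2 - 192i
Step 3: real part = 256 - 36 = 220

220


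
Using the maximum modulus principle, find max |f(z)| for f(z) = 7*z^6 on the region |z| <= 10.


Step 1: On |z| = 10, |f(z)| = 7 * |z|^6 = 7 * 10^6
Step 2: By maximum modulus principle, maximum is on boundary.
Step 3: Maximum = 7 * 1000000 = 7000000

7000000


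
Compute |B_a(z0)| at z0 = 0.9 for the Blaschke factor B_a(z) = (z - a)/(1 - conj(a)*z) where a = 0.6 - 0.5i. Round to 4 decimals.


Step 1: Numerator z0 - a = 0.9 - (0.6 - 0.5i) = 0.3 + 0.5i
Step 2: Denominator 1 - conj(a)*z0 = 1 - (0.6 + 0.5i)*0.9 = 0.46 - 0.45i
Step 3: |z0 - a|^2 = 0.3^2 + 0.5^2 = 0.34; |1 - conj(a)*z0|^2 = 0.46^2 + (-0.45)^2 = 0.4141
Step 4: |B_a(0.9)| = sqrt(0.34 / 0.4141) = sqrt(0.821058)
Step 5: = 0.9061

0.9061


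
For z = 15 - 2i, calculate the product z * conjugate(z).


Step 1: conj(z) = 15 + 2i
Step 2: z * conj(z) = 15^2 + (-2)^2
Step 3: = 225 + 4 = 229

229


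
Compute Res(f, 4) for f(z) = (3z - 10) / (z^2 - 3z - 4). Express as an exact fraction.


Step 1: Q(z) = z^2 - 3z - 4 = (z - 4)(z + 1)
Step 2: Q'(z) = 2z - 3
Step 3: Q'(4) = 5, P(4) = 2
Step 4: Res = P(4)/Q'(4) = 2/5 = 2/5

2/5


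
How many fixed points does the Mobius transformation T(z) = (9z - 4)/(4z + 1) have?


Step 1: Fixed points satisfy T(z) = z
Step 2: 4z^2 - 8z + 4 = 0
Step 3: Discriminant = (-8)^2 - 4*4*4 = 0
Step 4: Number of fixed points = 1

1


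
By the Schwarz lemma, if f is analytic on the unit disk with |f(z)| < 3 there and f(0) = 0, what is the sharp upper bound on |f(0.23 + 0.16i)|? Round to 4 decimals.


Step 1: g = f/3 maps D -> D with g(0) = 0, so by the Schwarz lemma |g(z)| <= |z|, i.e. |f(z)| <= 3|z|; this is sharp (f(z) = 3z).
Step 2: |z0|^2 = 0.23^2 + 0.16^2 = 0.0785
Step 3: |z0| = sqrt(0.0785) = 0.280179
Step 4: Best bound = 3 * |z0| = 3 * 0.280179 = 0.8405

0.8405


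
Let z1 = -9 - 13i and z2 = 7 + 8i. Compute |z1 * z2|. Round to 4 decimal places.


Step 1: |z1| = sqrt((-9)^2 + (-13)^2) = sqrt(250)
Step 2: |z2| = sqrt(7^2 + 8^2) = sqrt(113)
Step 3: |z1*z2| = |z1|*|z2| = sqrt(250) * sqrt(113) = sqrt(250 * 113) = sqrt(28250)
Step 4: = 168.0774

168.0774


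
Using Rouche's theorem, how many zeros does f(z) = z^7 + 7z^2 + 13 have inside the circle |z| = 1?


Step 1: On |z| = 1 the three terms have sizes |z^7| = 1^7 = 1, |7z^2| = 7*1^2 = 7, |13| = 13
Step 2: The dominant term is g(z) = 13; let h(z) = z^7 + 7z^2 so f = g + h
Step 3: On |z| = 1: |g| = 13 and |h| <= 1 + 7 = 8
Step 4: Since 13 > 8, |h| < |g| on |z| = 1, so by Rouche f has the same number of zeros as g inside |z| < 1
Step 5: g(z) = 13 is a nonzero constant with no zeros inside |z| < 1. Answer = 0

0


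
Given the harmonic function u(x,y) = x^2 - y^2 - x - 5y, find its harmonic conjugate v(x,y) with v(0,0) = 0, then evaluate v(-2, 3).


Step 1: v_x = -u_y = 2y + 5
Step 2: v_y = u_x = 2x - 1
Step 3: v = 2xy + 5x - y + C
Step 4: v(0,0) = 0 => C = 0
Step 5: v(-2, 3) = -25

-25


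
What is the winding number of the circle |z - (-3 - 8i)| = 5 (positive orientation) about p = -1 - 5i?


Step 1: Center c = (-3, -8), radius = 5
Step 2: |p - c|^2 = 2^2 + 3^2 = 13
Step 3: r^2 = 25
Step 4: |p-c| < r so winding number = 1

1


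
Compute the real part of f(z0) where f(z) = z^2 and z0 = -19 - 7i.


Step 1: z0 = -19 - 7i
Step 2: z0^2 = (-19)^2 - (-7)^2 + 266i
Step 3: real part = 361 - 49 = 312

312


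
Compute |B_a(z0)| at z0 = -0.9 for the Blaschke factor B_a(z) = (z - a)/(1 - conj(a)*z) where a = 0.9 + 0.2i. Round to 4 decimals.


Step 1: Numerator z0 - a = -0.9 - (0.9 + 0.2i) = -1.8 - 0.2i
Step 2: Denominator 1 - conj(a)*z0 = 1 - (0.9 - 0.2i)*(-0.9) = 1.81 - 0.18i
Step 3: |z0 - a|^2 = (-1.8)^2 + (-0.2)^2 = 3.28; |1 - conj(a)*z0|^2 = 1.81^2 + (-0.18)^2 = 3.3085
Step 4: |B_a(-0.9)| = sqrt(3.28 / 3.3085) = sqrt(0.991386)
Step 5: = 0.9957

0.9957


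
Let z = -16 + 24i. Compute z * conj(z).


Step 1: conj(z) = -16 - 24i
Step 2: z * conj(z) = (-16)^2 + 24^2
Step 3: = 256 + 576 = 832

832


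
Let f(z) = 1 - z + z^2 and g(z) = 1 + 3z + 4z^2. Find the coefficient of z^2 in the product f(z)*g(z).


Step 1: z^2 term in f*g comes from: (1)*(4z^2) + (-z)*(3z) + (z^2)*(1)
Step 2: = 4 - 3 + 1
Step 3: = 2

2


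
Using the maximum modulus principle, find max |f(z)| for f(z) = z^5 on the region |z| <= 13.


Step 1: On |z| = 13, |f(z)| = |z|^5 = 13^5
Step 2: By maximum modulus principle, maximum is on boundary.
Step 3: Maximum = 371293 = 371293

371293


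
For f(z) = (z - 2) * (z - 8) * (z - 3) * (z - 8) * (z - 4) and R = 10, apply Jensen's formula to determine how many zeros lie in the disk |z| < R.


Jensen's formula: (1/2pi)*integral log|f(Re^it)|dt = log|f(0)| + sum_{|a_k|<R} log(R/|a_k|)
Step 1: f(0) = (-2) * (-8) * (-3) * (-8) * (-4) = -1536
Step 2: log|f(0)| = log|2| + log|8| + log|3| + log|8| + log|4| = 7.3369
Step 3: Zeros inside |z| < 10: 2, 8, 3, 8, 4
Step 4: Jensen sum = log(10/2) + log(10/8) + log(10/3) + log(10/8) + log(10/4) = 4.176
Step 5: n(R) = number of terms in the Jensen sum = count of zeros inside |z| < 10 = 5

5


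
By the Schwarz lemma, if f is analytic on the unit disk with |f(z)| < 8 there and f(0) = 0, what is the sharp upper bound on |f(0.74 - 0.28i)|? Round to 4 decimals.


Step 1: g = f/8 maps D -> D with g(0) = 0, so by the Schwarz lemma |g(z)| <= |z|, i.e. |f(z)| <= 8|z|; this is sharp (f(z) = 8z).
Step 2: |z0|^2 = 0.74^2 + (-0.28)^2 = 0.626
Step 3: |z0| = sqrt(0.626) = 0.791202
Step 4: Best bound = 8 * |z0| = 8 * 0.791202 = 6.3296

6.3296


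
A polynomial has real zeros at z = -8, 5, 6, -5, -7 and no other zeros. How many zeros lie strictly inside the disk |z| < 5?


Step 1: Check each root:
  z = -8: |-8| = 8 >= 5
  z = 5: |5| = 5 >= 5
  z = 6: |6| = 6 >= 5
  z = -5: |-5| = 5 >= 5
  z = -7: |-7| = 7 >= 5
Step 2: Count = 0

0


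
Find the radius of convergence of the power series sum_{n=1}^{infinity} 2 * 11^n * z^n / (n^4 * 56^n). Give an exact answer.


Step 1: General term a_n = 2 * 11^n / (n^4 * 56^n)
Step 2: By the root test, |a_n|^(1/n) = 2^(1/n) * 11 / (n^(4/n) * 56) -> 11/56 as n -> infinity (since 2^(1/n) -> 1 and n^(4/n) -> 1)
Step 3: R = 1/lim|a_n|^(1/n) = 56/11

56/11


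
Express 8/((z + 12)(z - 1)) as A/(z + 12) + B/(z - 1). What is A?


Step 1: Multiply both sides by (z + 12) and set z = -12
Step 2: A = 8 / (-12 - 1)
Step 3: A = 8 / (-13)
Step 4: A = -8/13

-8/13


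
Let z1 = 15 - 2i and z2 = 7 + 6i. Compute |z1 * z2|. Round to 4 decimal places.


Step 1: |z1| = sqrt(15^2 + (-2)^2) = sqrt(229)
Step 2: |z2| = sqrt(7^2 + 6^2) = sqrt(85)
Step 3: |z1*z2| = |z1|*|z2| = sqrt(229) * sqrt(85) = sqrt(229 * 85) = sqrt(19465)
Step 4: = 139.517

139.517


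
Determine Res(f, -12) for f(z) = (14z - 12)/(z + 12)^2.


Step 1: Pole of order 2 at z = -12
Step 2: Res = lim d/dz [(z + 12)^2 * f(z)] as z -> -12
Step 3: (z + 12)^2 * f(z) = 14z - 12
Step 4: d/dz[14z - 12] = 14

14


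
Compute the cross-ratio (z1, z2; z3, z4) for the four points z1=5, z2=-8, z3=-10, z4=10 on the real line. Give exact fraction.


Step 1: (z1-z3)(z2-z4) = 15 * (-18) = -270
Step 2: (z1-z4)(z2-z3) = (-5) * 2 = -10
Step 3: Cross-ratio = 270/10 = 27

27


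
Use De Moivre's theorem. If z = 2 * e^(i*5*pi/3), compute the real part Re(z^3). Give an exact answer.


Step 1: By De Moivre's theorem, z^3 = 2^3 * e^(i*3*5*pi/3) = 8 * (cos(5*pi) + i*sin(5*pi))
Step 2: |z|^3 = 2^3 = 8
Step 3: Reduce the angle mod 2*pi: 5*pi - 4*pi = pi
Step 4: cos(pi) = -1
Step 5: Re(z^3) = 8 * (-1) = -8

-8


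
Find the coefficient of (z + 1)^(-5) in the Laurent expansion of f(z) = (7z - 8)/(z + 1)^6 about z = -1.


Step 1: Write the numerator in powers of (z + 1): 7z - 8 = 7(z + 1) + (7*(-1) - 8) = 7(z + 1) - 15
Step 2: Divide by (z + 1)^6: f(z) = -15(z + 1)^(-6) + 7(z + 1)^(-5)
Step 3: This finite sum is the Laurent series of f about z = -1.
Step 4: Coefficient of (z + 1)^(-5) = coefficient of (z + 1) in the re-centred numerator = 7

7


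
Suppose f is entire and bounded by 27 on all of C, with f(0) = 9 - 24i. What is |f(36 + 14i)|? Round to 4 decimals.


Step 1: By Liouville's theorem, a bounded entire function is constant.
Step 2: f(z) = f(0) = 9 - 24i for all z.
Step 3: |f(w)| = |9 - 24i| = sqrt(81 + 576)
Step 4: = 25.632

25.632


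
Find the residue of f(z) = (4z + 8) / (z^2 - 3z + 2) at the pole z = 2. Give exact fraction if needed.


Step 1: Q(z) = z^2 - 3z + 2 = (z - 2)(z - 1)
Step 2: Q'(z) = 2z - 3
Step 3: Q'(2) = 1, P(2) = 16
Step 4: Res = P(2)/Q'(2) = 16/1 = 16

16


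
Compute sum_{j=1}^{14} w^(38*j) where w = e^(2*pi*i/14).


Step 1: The sum sum_{j=1}^{n} w^(k*j) equals n if n | k, else 0.
Step 2: Here n = 14, k = 38
Step 3: Does n divide k? 14 | 38 -> False
Step 4: Sum = 0

0


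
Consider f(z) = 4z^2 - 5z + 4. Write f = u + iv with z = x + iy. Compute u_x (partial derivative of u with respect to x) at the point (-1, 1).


Step 1: f(z) = 4(x+iy)^2 - 5(x+iy) + 4
Step 2: u = 4(x^2 - y^2) - 5x + 4
Step 3: u_x = 8x - 5
Step 4: At (-1, 1): u_x = -8 - 5 = -13

-13


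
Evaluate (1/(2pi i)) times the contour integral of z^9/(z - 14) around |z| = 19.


Step 1: f(z) = z^9, a = 14 is inside |z| = 19
Step 2: By Cauchy integral formula: (1/(2pi*i)) * integral = f(a)
Step 3: f(14) = 14^9 = 20661046784

20661046784


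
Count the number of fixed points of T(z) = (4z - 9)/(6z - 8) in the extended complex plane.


Step 1: Fixed points satisfy T(z) = z
Step 2: 6z^2 - 12z + 9 = 0
Step 3: Discriminant = (-12)^2 - 4*6*9 = -72
Step 4: Number of fixed points = 2

2


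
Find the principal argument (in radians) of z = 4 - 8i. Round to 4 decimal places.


Step 1: z = 4 - 8i
Step 2: arg(z) = atan2(-8, 4)
Step 3: arg(z) = -1.1071

-1.1071


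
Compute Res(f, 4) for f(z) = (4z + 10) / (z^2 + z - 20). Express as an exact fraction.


Step 1: Q(z) = z^2 + z - 20 = (z - 4)(z + 5)
Step 2: Q'(z) = 2z + 1
Step 3: Q'(4) = 9, P(4) = 26
Step 4: Res = P(4)/Q'(4) = 26/9 = 26/9

26/9


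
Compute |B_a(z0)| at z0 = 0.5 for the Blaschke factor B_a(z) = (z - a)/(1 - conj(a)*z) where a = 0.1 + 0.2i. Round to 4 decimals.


Step 1: Numerator z0 - a = 0.5 - (0.1 + 0.2i) = 0.4 - 0.2i
Step 2: Denominator 1 - conj(a)*z0 = 1 - (0.1 - 0.2i)*0.5 = 0.95 + 0.1i
Step 3: |z0 - a|^2 = 0.4^2 + (-0.2)^2 = 0.2; |1 - conj(a)*z0|^2 = 0.95^2 + 0.1^2 = 0.9125
Step 4: |B_a(0.5)| = sqrt(0.2 / 0.9125) = sqrt(0.219178)
Step 5: = 0.4682

0.4682


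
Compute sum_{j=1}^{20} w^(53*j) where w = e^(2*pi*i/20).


Step 1: The sum sum_{j=1}^{n} w^(k*j) equals n if n | k, else 0.
Step 2: Here n = 20, k = 53
Step 3: Does n divide k? 20 | 53 -> False
Step 4: Sum = 0

0


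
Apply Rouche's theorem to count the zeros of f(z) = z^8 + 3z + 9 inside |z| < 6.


Step 1: On |z| = 6 the three terms have sizes |z^8| = 6^8 = 1679616, |3z| = 3*6 = 18, |9| = 9
Step 2: The dominant term is g(z) = z^8; let h(z) = 3z + 9 so f = g + h
Step 3: On |z| = 6: |g| = 1679616 and |h| <= 18 + 9 = 27
Step 4: Since 1679616 > 27, |h| < |g| on |z| = 6, so by Rouche f has the same number of zeros as g inside |z| < 6
Step 5: g(z) = z^8 has 8 zeros (all at the origin) inside |z| < 6. Answer = 8

8


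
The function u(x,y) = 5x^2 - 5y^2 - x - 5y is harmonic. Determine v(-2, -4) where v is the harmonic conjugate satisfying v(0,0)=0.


Step 1: v_x = -u_y = 10y + 5
Step 2: v_y = u_x = 10x - 1
Step 3: v = 10xy + 5x - y + C
Step 4: v(0,0) = 0 => C = 0
Step 5: v(-2, -4) = 74

74


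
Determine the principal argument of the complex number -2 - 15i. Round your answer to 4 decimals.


Step 1: z = -2 - 15i
Step 2: arg(z) = atan2(-15, -2)
Step 3: arg(z) = -1.7033

-1.7033


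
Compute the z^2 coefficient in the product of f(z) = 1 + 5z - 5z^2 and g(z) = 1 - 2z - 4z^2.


Step 1: z^2 term in f*g comes from: (1)*(-4z^2) + (5z)*(-2z) + (-5z^2)*(1)
Step 2: = -4 - 10 - 5
Step 3: = -19

-19


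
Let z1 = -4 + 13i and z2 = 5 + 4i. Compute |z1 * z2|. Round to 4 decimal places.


Step 1: |z1| = sqrt((-4)^2 + 13^2) = sqrt(185)
Step 2: |z2| = sqrt(5^2 + 4^2) = sqrt(41)
Step 3: |z1*z2| = |z1|*|z2| = sqrt(185) * sqrt(41) = sqrt(185 * 41) = sqrt(7585)
Step 4: = 87.0919

87.0919


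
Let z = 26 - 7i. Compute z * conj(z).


Step 1: conj(z) = 26 + 7i
Step 2: z * conj(z) = 26^2 + (-7)^2
Step 3: = 676 + 49 = 725

725


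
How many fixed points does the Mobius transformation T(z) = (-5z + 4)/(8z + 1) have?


Step 1: Fixed points satisfy T(z) = z
Step 2: 8z^2 + 6z - 4 = 0
Step 3: Discriminant = 6^2 - 4*8*(-4) = 164
Step 4: Number of fixed points = 2

2


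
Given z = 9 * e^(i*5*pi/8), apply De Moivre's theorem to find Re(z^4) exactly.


Step 1: By De Moivre's theorem, z^4 = 9^4 * e^(i*4*5*pi/8) = 6561 * (cos(5*pi/2) + i*sin(5*pi/2))
Step 2: |z|^4 = 9^4 = 6561
Step 3: Reduce the angle mod 2*pi: 5*pi/2 - 2*pi = pi/2
Step 4: cos(pi/2) = 0
Step 5: Re(z^4) = 6561 * 0 = 0

0


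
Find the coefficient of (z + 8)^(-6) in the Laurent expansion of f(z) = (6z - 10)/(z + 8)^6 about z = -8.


Step 1: Write the numerator in powers of (z + 8): 6z - 10 = 6(z + 8) + (6*(-8) - 10) = 6(z + 8) - 58
Step 2: Divide by (z + 8)^6: f(z) = -58(z + 8)^(-6) + 6(z + 8)^(-5)
Step 3: This finite sum is the Laurent series of f about z = -8.
Step 4: Coefficient of (z + 8)^(-6) = 6*(-8) - 10 = -58

-58


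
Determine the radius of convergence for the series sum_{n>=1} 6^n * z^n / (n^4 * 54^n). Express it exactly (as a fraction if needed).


Step 1: General term a_n = 6^n / (n^4 * 54^n)
Step 2: By the root test, |a_n|^(1/n) = 6 / (n^(4/n) * 54) -> 6/54 as n -> infinity (since n^(4/n) -> 1)
Step 3: R = 1/lim|a_n|^(1/n) = 54/6 = 9

9


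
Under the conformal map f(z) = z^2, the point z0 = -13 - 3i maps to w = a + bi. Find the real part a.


Step 1: z0 = -13 - 3i
Step 2: z0^2 = (-13)^2 - (-3)^2 + 78i
Step 3: real part = 169 - 9 = 160

160


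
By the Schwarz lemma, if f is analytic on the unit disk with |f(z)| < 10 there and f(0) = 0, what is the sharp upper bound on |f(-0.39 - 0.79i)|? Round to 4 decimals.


Step 1: g = f/10 maps D -> D with g(0) = 0, so by the Schwarz lemma |g(z)| <= |z|, i.e. |f(z)| <= 10|z|; this is sharp (f(z) = 10z).
Step 2: |z0|^2 = (-0.39)^2 + (-0.79)^2 = 0.7762
Step 3: |z0| = sqrt(0.7762) = 0.881022
Step 4: Best bound = 10 * |z0| = 10 * 0.881022 = 8.8102

8.8102


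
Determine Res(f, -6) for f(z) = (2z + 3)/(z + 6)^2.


Step 1: Pole of order 2 at z = -6
Step 2: Res = lim d/dz [(z + 6)^2 * f(z)] as z -> -6
Step 3: (z + 6)^2 * f(z) = 2z + 3
Step 4: d/dz[2z + 3] = 2

2


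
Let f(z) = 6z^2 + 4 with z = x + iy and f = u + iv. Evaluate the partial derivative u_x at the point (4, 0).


Step 1: f(z) = 6(x+iy)^2 + 4
Step 2: u = 6(x^2 - y^2) + 4
Step 3: u_x = 12x + 0
Step 4: At (4, 0): u_x = 48 + 0 = 48

48


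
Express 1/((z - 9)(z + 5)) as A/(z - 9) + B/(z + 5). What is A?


Step 1: Multiply both sides by (z - 9) and set z = 9
Step 2: A = 1 / (9 + 5)
Step 3: A = 1 / 14
Step 4: A = 1/14

1/14


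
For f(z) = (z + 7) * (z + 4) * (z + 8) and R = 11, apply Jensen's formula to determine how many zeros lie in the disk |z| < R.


Jensen's formula: (1/2pi)*integral log|f(Re^it)|dt = log|f(0)| + sum_{|a_k|<R} log(R/|a_k|)
Step 1: f(0) = 7 * 4 * 8 = 224
Step 2: log|f(0)| = log|-7| + log|-4| + log|-8| = 5.4116
Step 3: Zeros inside |z| < 11: -7, -4, -8
Step 4: Jensen sum = log(11/7) + log(11/4) + log(11/8) = 1.782
Step 5: n(R) = number of terms in the Jensen sum = count of zeros inside |z| < 11 = 3

3


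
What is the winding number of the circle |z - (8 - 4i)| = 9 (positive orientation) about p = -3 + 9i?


Step 1: Center c = (8, -4), radius = 9
Step 2: |p - c|^2 = (-11)^2 + 13^2 = 290
Step 3: r^2 = 81
Step 4: |p-c| > r so winding number = 0

0


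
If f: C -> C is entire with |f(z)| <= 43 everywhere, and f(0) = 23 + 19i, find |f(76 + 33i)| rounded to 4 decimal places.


Step 1: By Liouville's theorem, a bounded entire function is constant.
Step 2: f(z) = f(0) = 23 + 19i for all z.
Step 3: |f(w)| = |23 + 19i| = sqrt(529 + 361)
Step 4: = 29.8329

29.8329


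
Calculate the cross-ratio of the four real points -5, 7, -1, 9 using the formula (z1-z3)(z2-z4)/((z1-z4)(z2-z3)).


Step 1: (z1-z3)(z2-z4) = (-4) * (-2) = 8
Step 2: (z1-z4)(z2-z3) = (-14) * 8 = -112
Step 3: Cross-ratio = -8/112 = -1/14

-1/14


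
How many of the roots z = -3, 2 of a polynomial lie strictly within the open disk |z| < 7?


Step 1: Check each root:
  z = -3: |-3| = 3 < 7
  z = 2: |2| = 2 < 7
Step 2: Count = 2

2


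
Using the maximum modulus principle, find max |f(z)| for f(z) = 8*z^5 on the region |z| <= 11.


Step 1: On |z| = 11, |f(z)| = 8 * |z|^5 = 8 * 11^5
Step 2: By maximum modulus principle, maximum is on boundary.
Step 3: Maximum = 8 * 161051 = 1288408

1288408


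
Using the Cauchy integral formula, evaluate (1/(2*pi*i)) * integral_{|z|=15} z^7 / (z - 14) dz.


Step 1: f(z) = z^7, a = 14 is inside |z| = 15
Step 2: By Cauchy integral formula: (1/(2pi*i)) * integral = f(a)
Step 3: f(14) = 14^7 = 105413504

105413504


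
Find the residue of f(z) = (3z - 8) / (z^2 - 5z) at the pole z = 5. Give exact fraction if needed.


Step 1: Q(z) = z^2 - 5z = (z - 5)(z)
Step 2: Q'(z) = 2z - 5
Step 3: Q'(5) = 5, P(5) = 7
Step 4: Res = P(5)/Q'(5) = 7/5 = 7/5

7/5


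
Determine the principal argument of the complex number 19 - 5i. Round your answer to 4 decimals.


Step 1: z = 19 - 5i
Step 2: arg(z) = atan2(-5, 19)
Step 3: arg(z) = -0.2573

-0.2573


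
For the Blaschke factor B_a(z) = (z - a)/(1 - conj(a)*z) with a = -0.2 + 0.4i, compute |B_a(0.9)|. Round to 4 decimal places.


Step 1: Numerator z0 - a = 0.9 - (-0.2 + 0.4i) = 1.1 - 0.4i
Step 2: Denominator 1 - conj(a)*z0 = 1 - (-0.2 - 0.4i)*0.9 = 1.18 + 0.36i
Step 3: |z0 - a|^2 = 1.1^2 + (-0.4)^2 = 1.37; |1 - conj(a)*z0|^2 = 1.18^2 + 0.36^2 = 1.522
Step 4: |B_a(0.9)| = sqrt(1.37 / 1.522) = sqrt(0.900131)
Step 5: = 0.9488

0.9488


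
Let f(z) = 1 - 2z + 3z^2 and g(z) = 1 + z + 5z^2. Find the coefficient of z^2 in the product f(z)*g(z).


Step 1: z^2 term in f*g comes from: (1)*(5z^2) + (-2z)*(z) + (3z^2)*(1)
Step 2: = 5 - 2 + 3
Step 3: = 6

6


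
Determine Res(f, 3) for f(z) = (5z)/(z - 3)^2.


Step 1: Pole of order 2 at z = 3
Step 2: Res = lim d/dz [(z - 3)^2 * f(z)] as z -> 3
Step 3: (z - 3)^2 * f(z) = 5z
Step 4: d/dz[5z] = 5

5


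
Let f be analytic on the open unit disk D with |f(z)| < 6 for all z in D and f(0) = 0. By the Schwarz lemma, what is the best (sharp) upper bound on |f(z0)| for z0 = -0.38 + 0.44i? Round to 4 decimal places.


Step 1: g = f/6 maps D -> D with g(0) = 0, so by the Schwarz lemma |g(z)| <= |z|, i.e. |f(z)| <= 6|z|; this is sharp (f(z) = 6z).
Step 2: |z0|^2 = (-0.38)^2 + 0.44^2 = 0.338
Step 3: |z0| = sqrt(0.338) = 0.581378
Step 4: Best bound = 6 * |z0| = 6 * 0.581378 = 3.4883

3.4883


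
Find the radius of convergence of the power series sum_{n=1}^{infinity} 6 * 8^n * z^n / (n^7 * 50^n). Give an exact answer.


Step 1: General term a_n = 6 * 8^n / (n^7 * 50^n)
Step 2: By the root test, |a_n|^(1/n) = 6^(1/n) * 8 / (n^(7/n) * 50) -> 8/50 as n -> infinity (since 6^(1/n) -> 1 and n^(7/n) -> 1)
Step 3: R = 1/lim|a_n|^(1/n) = 50/8 = 25/4

25/4


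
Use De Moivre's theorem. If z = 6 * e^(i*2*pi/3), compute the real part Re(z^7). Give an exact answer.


Step 1: By De Moivre's theorem, z^7 = 6^7 * e^(i*7*2*pi/3) = 279936 * (cos(14*pi/3) + i*sin(14*pi/3))
Step 2: |z|^7 = 6^7 = 279936
Step 3: Reduce the angle mod 2*pi: 14*pi/3 - 4*pi = 2*pi/3
Step 4: cos(2*pi/3) = -1/2
Step 5: Re(z^7) = 279936 * (-1/2) = -139968

-139968


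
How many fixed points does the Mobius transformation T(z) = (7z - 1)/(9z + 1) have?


Step 1: Fixed points satisfy T(z) = z
Step 2: 9z^2 - 6z + 1 = 0
Step 3: Discriminant = (-6)^2 - 4*9*1 = 0
Step 4: Number of fixed points = 1

1


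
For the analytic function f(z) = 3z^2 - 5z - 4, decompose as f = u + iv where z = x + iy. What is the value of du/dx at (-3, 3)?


Step 1: f(z) = 3(x+iy)^2 - 5(x+iy) - 4
Step 2: u = 3(x^2 - y^2) - 5x - 4
Step 3: u_x = 6x - 5
Step 4: At (-3, 3): u_x = -18 - 5 = -23

-23


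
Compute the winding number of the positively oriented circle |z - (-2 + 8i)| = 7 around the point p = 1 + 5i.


Step 1: Center c = (-2, 8), radius = 7
Step 2: |p - c|^2 = 3^2 + (-3)^2 = 18
Step 3: r^2 = 49
Step 4: |p-c| < r so winding number = 1

1


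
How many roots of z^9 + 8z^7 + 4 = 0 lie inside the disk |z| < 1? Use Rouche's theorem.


Step 1: On |z| = 1 the three terms have sizes |z^9| = 1^9 = 1, |8z^7| = 8*1^7 = 8, |4| = 4
Step 2: The dominant term is g(z) = 8z^7; let h(z) = z^9 + 4 so f = g + h
Step 3: On |z| = 1: |g| = 8 and |h| <= 1 + 4 = 5
Step 4: Since 8 > 5, |h| < |g| on |z| = 1, so by Rouche f has the same number of zeros as g inside |z| < 1
Step 5: g(z) = 8z^7 has 7 zeros (at the origin, multiplicity 7) inside |z| < 1. Answer = 7

7


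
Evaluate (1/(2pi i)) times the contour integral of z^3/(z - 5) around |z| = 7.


Step 1: f(z) = z^3, a = 5 is inside |z| = 7
Step 2: By Cauchy integral formula: (1/(2pi*i)) * integral = f(a)
Step 3: f(5) = 5^3 = 125

125


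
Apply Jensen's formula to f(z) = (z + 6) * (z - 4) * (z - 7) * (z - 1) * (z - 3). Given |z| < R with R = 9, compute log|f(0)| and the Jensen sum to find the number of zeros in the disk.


Jensen's formula: (1/2pi)*integral log|f(Re^it)|dt = log|f(0)| + sum_{|a_k|<R} log(R/|a_k|)
Step 1: f(0) = 6 * (-4) * (-7) * (-1) * (-3) = 504
Step 2: log|f(0)| = log|-6| + log|4| + log|7| + log|1| + log|3| = 6.2226
Step 3: Zeros inside |z| < 9: -6, 4, 7, 1, 3
Step 4: Jensen sum = log(9/6) + log(9/4) + log(9/7) + log(9/1) + log(9/3) = 4.7635
Step 5: n(R) = number of terms in the Jensen sum = count of zeros inside |z| < 9 = 5

5


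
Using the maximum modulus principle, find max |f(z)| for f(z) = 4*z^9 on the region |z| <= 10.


Step 1: On |z| = 10, |f(z)| = 4 * |z|^9 = 4 * 10^9
Step 2: By maximum modulus principle, maximum is on boundary.
Step 3: Maximum = 4 * 1000000000 = 4000000000

4000000000


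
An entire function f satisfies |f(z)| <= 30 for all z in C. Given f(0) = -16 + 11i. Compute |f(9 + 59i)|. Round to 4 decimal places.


Step 1: By Liouville's theorem, a bounded entire function is constant.
Step 2: f(z) = f(0) = -16 + 11i for all z.
Step 3: |f(w)| = |-16 + 11i| = sqrt(256 + 121)
Step 4: = 19.4165

19.4165


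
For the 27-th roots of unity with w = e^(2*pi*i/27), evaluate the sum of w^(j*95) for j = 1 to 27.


Step 1: The sum sum_{j=1}^{n} w^(k*j) equals n if n | k, else 0.
Step 2: Here n = 27, k = 95
Step 3: Does n divide k? 27 | 95 -> False
Step 4: Sum = 0

0


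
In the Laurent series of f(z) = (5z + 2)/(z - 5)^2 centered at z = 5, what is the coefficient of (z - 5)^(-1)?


Step 1: Write the numerator in powers of (z - 5): 5z + 2 = 5(z - 5) + (5*5 + 2) = 5(z - 5) + 27
Step 2: Divide by (z - 5)^2: f(z) = 27(z - 5)^(-2) + 5(z - 5)^(-1)
Step 3: This finite sum is the Laurent series of f about z = 5.
Step 4: Coefficient of (z - 5)^(-1) = coefficient of (z - 5) in the re-centred numerator = 5

5


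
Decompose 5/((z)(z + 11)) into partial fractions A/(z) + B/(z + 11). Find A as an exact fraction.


Step 1: Multiply both sides by (z) and set z = 0
Step 2: A = 5 / (0 + 11)
Step 3: A = 5 / 11
Step 4: A = 5/11

5/11


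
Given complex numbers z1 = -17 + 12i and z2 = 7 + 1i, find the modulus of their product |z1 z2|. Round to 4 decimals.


Step 1: |z1| = sqrt((-17)^2 + 12^2) = sqrt(433)
Step 2: |z2| = sqrt(7^2 + 1^2) = sqrt(50)
Step 3: |z1*z2| = |z1|*|z2| = sqrt(433) * sqrt(50) = sqrt(433 * 50) = sqrt(21650)
Step 4: = 147.1394

147.1394


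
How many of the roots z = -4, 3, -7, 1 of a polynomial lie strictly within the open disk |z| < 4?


Step 1: Check each root:
  z = -4: |-4| = 4 >= 4
  z = 3: |3| = 3 < 4
  z = -7: |-7| = 7 >= 4
  z = 1: |1| = 1 < 4
Step 2: Count = 2

2


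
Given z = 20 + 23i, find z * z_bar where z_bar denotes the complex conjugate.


Step 1: conj(z) = 20 - 23i
Step 2: z * conj(z) = 20^2 + 23^2
Step 3: = 400 + 529 = 929

929


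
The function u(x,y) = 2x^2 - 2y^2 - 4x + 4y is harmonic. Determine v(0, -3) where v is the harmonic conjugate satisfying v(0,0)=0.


Step 1: v_x = -u_y = 4y - 4
Step 2: v_y = u_x = 4x - 4
Step 3: v = 4xy - 4x - 4y + C
Step 4: v(0,0) = 0 => C = 0
Step 5: v(0, -3) = 12

12


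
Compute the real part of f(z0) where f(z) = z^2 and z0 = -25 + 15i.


Step 1: z0 = -25 + 15i
Step 2: z0^2 = (-25)^2 - 15^2 - 750i
Step 3: real part = 625 - 225 = 400

400


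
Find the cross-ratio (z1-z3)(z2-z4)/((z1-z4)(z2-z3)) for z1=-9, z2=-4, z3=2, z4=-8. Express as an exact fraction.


Step 1: (z1-z3)(z2-z4) = (-11) * 4 = -44
Step 2: (z1-z4)(z2-z3) = (-1) * (-6) = 6
Step 3: Cross-ratio = -44/6 = -22/3

-22/3


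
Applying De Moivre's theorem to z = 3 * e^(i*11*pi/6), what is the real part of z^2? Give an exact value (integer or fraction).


Step 1: By De Moivre's theorem, z^2 = 3^2 * e^(i*2*11*pi/6) = 9 * (cos(11*pi/3) + i*sin(11*pi/3))
Step 2: |z|^2 = 3^2 = 9
Step 3: Reduce the angle mod 2*pi: 11*pi/3 - 2*pi = 5*pi/3
Step 4: cos(5*pi/3) = 1/2
Step 5: Re(z^2) = 9 * 1/2 = 9/2

9/2


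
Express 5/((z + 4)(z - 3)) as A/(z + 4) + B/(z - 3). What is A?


Step 1: Multiply both sides by (z + 4) and set z = -4
Step 2: A = 5 / (-4 - 3)
Step 3: A = 5 / (-7)
Step 4: A = -5/7

-5/7


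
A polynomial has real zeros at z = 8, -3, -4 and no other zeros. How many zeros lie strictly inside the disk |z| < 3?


Step 1: Check each root:
  z = 8: |8| = 8 >= 3
  z = -3: |-3| = 3 >= 3
  z = -4: |-4| = 4 >= 3
Step 2: Count = 0

0


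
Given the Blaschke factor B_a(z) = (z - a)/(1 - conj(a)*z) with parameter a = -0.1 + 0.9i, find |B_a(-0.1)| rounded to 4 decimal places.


Step 1: Numerator z0 - a = -0.1 - (-0.1 + 0.9i) = 0 - 0.9i
Step 2: Denominator 1 - conj(a)*z0 = 1 - (-0.1 - 0.9i)*(-0.1) = 0.99 - 0.09i
Step 3: |z0 - a|^2 = 0^2 + (-0.9)^2 = 0.81; |1 - conj(a)*z0|^2 = 0.99^2 + (-0.09)^2 = 0.9882
Step 4: |B_a(-0.1)| = sqrt(0.81 / 0.9882) = sqrt(0.819672)
Step 5: = 0.9054

0.9054


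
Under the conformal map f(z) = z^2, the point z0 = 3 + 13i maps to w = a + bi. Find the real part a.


Step 1: z0 = 3 + 13i
Step 2: z0^2 = 3^2 - 13^2 + 78i
Step 3: real part = 9 - 169 = -160

-160


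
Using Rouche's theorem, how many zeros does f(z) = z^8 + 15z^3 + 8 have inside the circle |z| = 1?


Step 1: On |z| = 1 the three terms have sizes |z^8| = 1^8 = 1, |15z^3| = 15*1^3 = 15, |8| = 8
Step 2: The dominant term is g(z) = 15z^3; let h(z) = z^8 + 8 so f = g + h
Step 3: On |z| = 1: |g| = 15 and |h| <= 1 + 8 = 9
Step 4: Since 15 > 9, |h| < |g| on |z| = 1, so by Rouche f has the same number of zeros as g inside |z| < 1
Step 5: g(z) = 15z^3 has 3 zeros (at the origin, multiplicity 3) inside |z| < 1. Answer = 3

3


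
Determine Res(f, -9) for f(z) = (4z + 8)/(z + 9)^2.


Step 1: Pole of order 2 at z = -9
Step 2: Res = lim d/dz [(z + 9)^2 * f(z)] as z -> -9
Step 3: (z + 9)^2 * f(z) = 4z + 8
Step 4: d/dz[4z + 8] = 4

4


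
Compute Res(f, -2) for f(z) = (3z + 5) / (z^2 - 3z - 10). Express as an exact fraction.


Step 1: Q(z) = z^2 - 3z - 10 = (z + 2)(z - 5)
Step 2: Q'(z) = 2z - 3
Step 3: Q'(-2) = -7, P(-2) = -1
Step 4: Res = P(-2)/Q'(-2) = -1/(-7) = 1/7

1/7


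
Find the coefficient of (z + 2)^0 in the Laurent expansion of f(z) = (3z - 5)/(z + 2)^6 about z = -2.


Step 1: Write the numerator in powers of (z + 2): 3z - 5 = 3(z + 2) + (3*(-2) - 5) = 3(z + 2) - 11
Step 2: Divide by (z + 2)^6: f(z) = -11(z + 2)^(-6) + 3(z + 2)^(-5)
Step 3: This finite sum is the Laurent series of f about z = -2.
Step 4: Only the powers -6 and -5 appear, so the coefficient of (z + 2)^0 = 0

0


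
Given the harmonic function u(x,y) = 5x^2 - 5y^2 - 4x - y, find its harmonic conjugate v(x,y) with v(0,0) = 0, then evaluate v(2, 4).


Step 1: v_x = -u_y = 10y + 1
Step 2: v_y = u_x = 10x - 4
Step 3: v = 10xy + x - 4y + C
Step 4: v(0,0) = 0 => C = 0
Step 5: v(2, 4) = 66

66


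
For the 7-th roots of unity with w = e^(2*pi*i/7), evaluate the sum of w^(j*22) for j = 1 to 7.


Step 1: The sum sum_{j=1}^{n} w^(k*j) equals n if n | k, else 0.
Step 2: Here n = 7, k = 22
Step 3: Does n divide k? 7 | 22 -> False
Step 4: Sum = 0

0


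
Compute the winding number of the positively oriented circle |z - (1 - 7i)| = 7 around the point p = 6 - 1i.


Step 1: Center c = (1, -7), radius = 7
Step 2: |p - c|^2 = 5^2 + 6^2 = 61
Step 3: r^2 = 49
Step 4: |p-c| > r so winding number = 0

0
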